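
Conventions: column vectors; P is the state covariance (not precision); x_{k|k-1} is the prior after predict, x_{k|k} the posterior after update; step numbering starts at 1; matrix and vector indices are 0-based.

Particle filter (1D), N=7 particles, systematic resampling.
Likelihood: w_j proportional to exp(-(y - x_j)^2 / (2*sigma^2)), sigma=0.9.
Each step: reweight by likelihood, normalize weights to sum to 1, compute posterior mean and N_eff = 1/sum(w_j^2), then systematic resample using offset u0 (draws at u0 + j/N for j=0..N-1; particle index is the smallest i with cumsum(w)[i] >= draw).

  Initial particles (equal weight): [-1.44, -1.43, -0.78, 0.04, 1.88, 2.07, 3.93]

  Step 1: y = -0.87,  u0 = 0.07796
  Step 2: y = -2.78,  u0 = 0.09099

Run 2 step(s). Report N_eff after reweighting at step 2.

N_eff = 4.5031

step 1: w=[0.2517, 0.2534, 0.3060, 0.1845, 0.0029, 0.0015, 0.0000]  mean=-0.9477  Neff=3.9174  idx=[0, 0, 1, 2, 2, 2, 3]
step 2: w=[0.2649, 0.2649, 0.2605, 0.0679, 0.0679, 0.0679, 0.0059]  mean=-1.2941  Neff=4.5031  idx=[0, 0, 1, 1, 2, 3, 5]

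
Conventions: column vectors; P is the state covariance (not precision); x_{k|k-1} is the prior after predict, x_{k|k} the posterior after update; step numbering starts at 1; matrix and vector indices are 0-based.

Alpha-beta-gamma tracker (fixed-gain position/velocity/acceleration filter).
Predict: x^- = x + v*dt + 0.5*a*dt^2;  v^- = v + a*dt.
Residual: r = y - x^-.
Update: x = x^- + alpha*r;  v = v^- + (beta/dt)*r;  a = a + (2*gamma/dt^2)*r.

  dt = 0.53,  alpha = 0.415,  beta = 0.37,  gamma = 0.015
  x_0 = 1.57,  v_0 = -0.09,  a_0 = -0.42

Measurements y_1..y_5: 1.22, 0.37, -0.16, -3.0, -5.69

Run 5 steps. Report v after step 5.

step 1: x_pred=1.4633  r=-0.2433  x^+=1.3623  v^+=-0.4825  a^+=-0.4460
step 2: x_pred=1.0440  r=-0.6740  x^+=0.7643  v^+=-1.1894  a^+=-0.5180
step 3: x_pred=0.0612  r=-0.2212  x^+=-0.0306  v^+=-1.6183  a^+=-0.5416
step 4: x_pred=-0.9644  r=-2.0356  x^+=-1.8092  v^+=-3.3264  a^+=-0.7590
step 5: x_pred=-3.6788  r=-2.0112  x^+=-4.5134  v^+=-5.1328  a^+=-0.9738

v_post = -5.1328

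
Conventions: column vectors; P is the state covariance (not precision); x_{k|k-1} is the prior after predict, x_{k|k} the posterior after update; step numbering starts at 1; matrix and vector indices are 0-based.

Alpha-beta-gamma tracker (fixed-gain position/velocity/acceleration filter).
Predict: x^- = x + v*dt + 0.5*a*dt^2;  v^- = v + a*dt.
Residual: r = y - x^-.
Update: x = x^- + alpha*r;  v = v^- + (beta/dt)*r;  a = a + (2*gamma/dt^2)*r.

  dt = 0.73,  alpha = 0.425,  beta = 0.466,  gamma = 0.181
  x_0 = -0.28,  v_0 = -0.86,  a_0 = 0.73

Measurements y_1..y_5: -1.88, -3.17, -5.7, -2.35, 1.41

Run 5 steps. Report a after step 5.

a_post = 6.8748

step 1: x_pred=-0.7133  r=-1.1667  x^+=-1.2091  v^+=-1.0719  a^+=-0.0625
step 2: x_pred=-2.0083  r=-1.1617  x^+=-2.5020  v^+=-1.8591  a^+=-0.8517
step 3: x_pred=-4.0861  r=-1.6139  x^+=-4.7720  v^+=-3.5111  a^+=-1.9480
step 4: x_pred=-7.8542  r=5.5042  x^+=-5.5149  v^+=-1.4195  a^+=1.7910
step 5: x_pred=-6.0740  r=7.4840  x^+=-2.8933  v^+=4.6653  a^+=6.8748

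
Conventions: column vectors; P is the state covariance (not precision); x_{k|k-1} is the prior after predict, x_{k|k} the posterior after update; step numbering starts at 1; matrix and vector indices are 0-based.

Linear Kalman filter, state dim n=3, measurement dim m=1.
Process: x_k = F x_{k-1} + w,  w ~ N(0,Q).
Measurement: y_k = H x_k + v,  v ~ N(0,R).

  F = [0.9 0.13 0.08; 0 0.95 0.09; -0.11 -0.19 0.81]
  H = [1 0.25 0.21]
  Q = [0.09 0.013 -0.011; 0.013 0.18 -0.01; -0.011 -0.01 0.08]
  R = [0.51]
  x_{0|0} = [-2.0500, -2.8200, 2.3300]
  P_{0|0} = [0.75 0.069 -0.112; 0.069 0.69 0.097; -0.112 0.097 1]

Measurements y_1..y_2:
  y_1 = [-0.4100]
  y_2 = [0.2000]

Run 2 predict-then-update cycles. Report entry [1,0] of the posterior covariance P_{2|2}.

P_post[1,0] = -0.0299

step 1: x^-=[-2.0252, -2.4693, 2.6486]  P^-=[0.7176 0.1638 -0.1222; 0.1638 0.8274 0.0052; -0.1222 0.0052 0.7631]  S=[1.3441]  K=[0.5453; 0.2766; 0.0293]  nu=[1.6763]  x^+=[-1.1112, -2.0056, 2.6977]  P^+=[0.3180 -0.0389 -0.1437; -0.0389 0.7246 -0.0056; -0.1437 -0.0056 0.7619]
step 2: x^-=[-1.0450, -1.6625, 2.6884]  P^-=[0.3348 0.0626 -0.1078; 0.0626 0.8391 -0.0840; -0.1078 -0.0840 0.6356]  S=[0.9025]  K=[0.3632; 0.2823; 0.0052]  nu=[1.0960]  x^+=[-0.6469, -1.3532, 2.6941]  P^+=[0.2157 -0.0299 -0.1095; -0.0299 0.7672 -0.0853; -0.1095 -0.0853 0.6356]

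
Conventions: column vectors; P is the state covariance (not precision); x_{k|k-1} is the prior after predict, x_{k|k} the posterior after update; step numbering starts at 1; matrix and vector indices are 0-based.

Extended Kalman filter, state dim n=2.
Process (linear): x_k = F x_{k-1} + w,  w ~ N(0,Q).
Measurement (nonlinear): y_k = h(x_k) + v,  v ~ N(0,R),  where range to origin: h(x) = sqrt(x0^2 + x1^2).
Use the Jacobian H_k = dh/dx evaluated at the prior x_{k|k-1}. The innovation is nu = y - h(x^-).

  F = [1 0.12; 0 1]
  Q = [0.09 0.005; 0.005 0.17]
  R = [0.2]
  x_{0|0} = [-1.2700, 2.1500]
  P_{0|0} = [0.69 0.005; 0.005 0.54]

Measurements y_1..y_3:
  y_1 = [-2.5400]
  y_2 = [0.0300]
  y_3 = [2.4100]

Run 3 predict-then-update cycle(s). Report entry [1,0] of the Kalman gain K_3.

K[1,0] = -0.0498

step 1: x^-=[-1.0120, 2.1500]  P^-=[0.7890 0.0748; 0.0748 0.7100]  H_jac=[-0.4259 0.9048]  S=[0.8667]  K=[-0.3096; 0.7045]  nu=[-4.9163]  x^+=[0.5101, -1.3133]  P^+=[0.7059 0.2638; 0.2638 0.2799]
step 2: x^-=[0.3525, -1.3133]  P^-=[0.8632 0.3024; 0.3024 0.4499]  H_jac=[0.2592 -0.9658]  S=[0.5262]  K=[-0.1298; -0.6767]  nu=[-1.3298]  x^+=[0.5251, -0.4134]  P^+=[0.8544 0.2562; 0.2562 0.2089]
step 3: x^-=[0.4755, -0.4134]  P^-=[1.0089 0.2863; 0.2863 0.3789]  H_jac=[0.7546 -0.6561]  S=[0.6542]  K=[0.8767; -0.0498]  nu=[1.7799]  x^+=[2.0359, -0.5021]  P^+=[0.5061 0.3148; 0.3148 0.3773]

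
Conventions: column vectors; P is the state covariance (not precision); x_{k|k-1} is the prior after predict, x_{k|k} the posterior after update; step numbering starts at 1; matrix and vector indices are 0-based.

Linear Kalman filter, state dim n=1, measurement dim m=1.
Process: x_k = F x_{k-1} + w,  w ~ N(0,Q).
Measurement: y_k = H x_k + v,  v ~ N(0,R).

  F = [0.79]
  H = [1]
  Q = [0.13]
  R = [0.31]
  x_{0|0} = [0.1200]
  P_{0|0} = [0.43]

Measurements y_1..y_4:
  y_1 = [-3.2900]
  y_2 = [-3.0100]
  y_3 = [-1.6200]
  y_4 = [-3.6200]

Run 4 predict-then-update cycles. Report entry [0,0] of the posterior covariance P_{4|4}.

P_post[0,0] = 0.1249

step 1: x^-=[0.0948]  P^-=[0.3984]  S=[0.7084]  K=[0.5624]  nu=[-3.3848]  x^+=[-1.8087]  P^+=[0.1743]
step 2: x^-=[-1.4289]  P^-=[0.2388]  S=[0.5488]  K=[0.4351]  nu=[-1.5811]  x^+=[-2.1169]  P^+=[0.1349]
step 3: x^-=[-1.6723]  P^-=[0.2142]  S=[0.5242]  K=[0.4086]  nu=[0.0523]  x^+=[-1.6510]  P^+=[0.1267]
step 4: x^-=[-1.3043]  P^-=[0.2091]  S=[0.5191]  K=[0.4028]  nu=[-2.3157]  x^+=[-2.2369]  P^+=[0.1249]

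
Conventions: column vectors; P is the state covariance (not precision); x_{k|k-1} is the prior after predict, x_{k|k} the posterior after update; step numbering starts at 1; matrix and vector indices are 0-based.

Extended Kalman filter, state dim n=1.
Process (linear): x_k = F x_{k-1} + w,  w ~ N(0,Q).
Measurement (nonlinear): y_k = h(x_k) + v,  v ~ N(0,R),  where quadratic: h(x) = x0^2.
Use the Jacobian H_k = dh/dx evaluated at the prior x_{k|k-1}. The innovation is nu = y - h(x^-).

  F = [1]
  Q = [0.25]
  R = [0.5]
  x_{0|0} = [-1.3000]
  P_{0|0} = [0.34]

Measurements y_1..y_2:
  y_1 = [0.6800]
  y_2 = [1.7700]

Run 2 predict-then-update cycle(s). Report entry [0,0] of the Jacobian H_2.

H_jac[0,0] = -1.9096

step 1: x^-=[-1.3000]  P^-=[0.5900]  H_jac=[-2.6000]  S=[4.4884]  K=[-0.3418]  nu=[-1.0100]  x^+=[-0.9548]  P^+=[0.0657]
step 2: x^-=[-0.9548]  P^-=[0.3157]  H_jac=[-1.9096]  S=[1.6513]  K=[-0.3651]  nu=[0.8583]  x^+=[-1.2682]  P^+=[0.0956]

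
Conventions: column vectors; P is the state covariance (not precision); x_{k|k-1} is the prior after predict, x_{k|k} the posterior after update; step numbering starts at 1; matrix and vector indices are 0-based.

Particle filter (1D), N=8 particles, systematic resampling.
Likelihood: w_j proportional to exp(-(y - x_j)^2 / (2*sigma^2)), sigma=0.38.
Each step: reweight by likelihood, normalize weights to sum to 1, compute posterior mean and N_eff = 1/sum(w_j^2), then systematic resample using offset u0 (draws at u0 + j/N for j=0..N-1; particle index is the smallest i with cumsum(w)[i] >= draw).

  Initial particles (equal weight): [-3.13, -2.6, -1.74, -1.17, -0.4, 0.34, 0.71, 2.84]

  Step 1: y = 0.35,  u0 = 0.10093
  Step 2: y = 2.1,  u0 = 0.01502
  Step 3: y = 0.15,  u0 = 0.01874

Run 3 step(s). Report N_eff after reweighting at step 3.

N_eff = 6.6818

step 1: w=[0.0000, 0.0000, 0.0000, 0.0002, 0.0801, 0.5613, 0.3585, 0.0000]  mean=0.4131  Neff=2.2225  idx=[5, 5, 5, 5, 5, 6, 6, 6]
step 2: w=[0.0057, 0.0057, 0.0057, 0.0057, 0.0057, 0.3238, 0.3238, 0.3238]  mean=0.6994  Neff=3.1777  idx=[2, 5, 5, 6, 6, 6, 7, 7]
step 3: w=[0.2719, 0.1040, 0.1040, 0.1040, 0.1040, 0.1040, 0.1040, 0.1040]  mean=0.6094  Neff=6.6818  idx=[0, 0, 0, 2, 3, 4, 5, 6]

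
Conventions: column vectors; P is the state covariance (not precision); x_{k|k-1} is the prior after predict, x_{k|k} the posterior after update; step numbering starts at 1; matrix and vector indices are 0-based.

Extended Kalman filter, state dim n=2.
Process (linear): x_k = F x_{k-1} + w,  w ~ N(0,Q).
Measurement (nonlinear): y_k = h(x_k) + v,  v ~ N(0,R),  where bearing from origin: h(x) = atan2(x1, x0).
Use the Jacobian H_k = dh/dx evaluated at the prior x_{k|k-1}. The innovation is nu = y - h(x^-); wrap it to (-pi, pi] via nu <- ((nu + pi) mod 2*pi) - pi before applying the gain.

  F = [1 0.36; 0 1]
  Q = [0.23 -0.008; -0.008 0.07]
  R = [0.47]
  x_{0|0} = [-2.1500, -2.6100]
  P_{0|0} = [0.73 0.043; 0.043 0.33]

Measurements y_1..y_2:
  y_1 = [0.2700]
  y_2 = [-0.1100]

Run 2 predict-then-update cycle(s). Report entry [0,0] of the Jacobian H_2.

step 1: x^-=[-3.0896, -2.6100]  P^-=[1.0337 0.1538; 0.1538 0.4000]  H_jac=[0.1596 -0.1889]  S=[0.5013]  K=[0.2711; -0.1018]  nu=[2.7101]  x^+=[-2.3550, -2.8858]  P^+=[0.9969 0.1676; 0.1676 0.3948]
step 2: x^-=[-3.3938, -2.8858]  P^-=[1.3988 0.3018; 0.3018 0.4648]  H_jac=[0.1454 -0.1710]  S=[0.4982]  K=[0.3047; -0.0715]  nu=[2.3269]  x^+=[-2.6848, -3.0521]  P^+=[1.3525 0.3126; 0.3126 0.4623]

H_jac[0,0] = 0.1454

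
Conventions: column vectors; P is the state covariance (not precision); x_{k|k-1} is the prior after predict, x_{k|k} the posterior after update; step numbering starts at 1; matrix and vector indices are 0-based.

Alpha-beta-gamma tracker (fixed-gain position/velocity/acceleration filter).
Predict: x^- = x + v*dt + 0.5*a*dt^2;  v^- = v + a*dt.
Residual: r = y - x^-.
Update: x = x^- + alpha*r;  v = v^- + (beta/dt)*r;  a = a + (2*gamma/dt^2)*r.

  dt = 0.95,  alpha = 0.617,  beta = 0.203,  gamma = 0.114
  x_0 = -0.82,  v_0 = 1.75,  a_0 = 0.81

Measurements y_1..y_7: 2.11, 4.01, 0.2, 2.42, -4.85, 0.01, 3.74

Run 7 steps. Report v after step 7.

step 1: x_pred=1.2080  r=0.9020  x^+=1.7645  v^+=2.7122  a^+=1.0379
step 2: x_pred=4.8095  r=-0.7995  x^+=4.3162  v^+=3.5274  a^+=0.8359
step 3: x_pred=8.0444  r=-7.8444  x^+=3.2044  v^+=2.6452  a^+=-1.1459
step 4: x_pred=5.2003  r=-2.7803  x^+=3.4849  v^+=0.9626  a^+=-1.8483
step 5: x_pred=3.5653  r=-8.4153  x^+=-1.6269  v^+=-2.5915  a^+=-3.9742
step 6: x_pred=-5.8822  r=5.8922  x^+=-2.2467  v^+=-5.1079  a^+=-2.4857
step 7: x_pred=-8.2209  r=11.9609  x^+=-0.8410  v^+=-4.9134  a^+=0.5360

v_post = -4.9134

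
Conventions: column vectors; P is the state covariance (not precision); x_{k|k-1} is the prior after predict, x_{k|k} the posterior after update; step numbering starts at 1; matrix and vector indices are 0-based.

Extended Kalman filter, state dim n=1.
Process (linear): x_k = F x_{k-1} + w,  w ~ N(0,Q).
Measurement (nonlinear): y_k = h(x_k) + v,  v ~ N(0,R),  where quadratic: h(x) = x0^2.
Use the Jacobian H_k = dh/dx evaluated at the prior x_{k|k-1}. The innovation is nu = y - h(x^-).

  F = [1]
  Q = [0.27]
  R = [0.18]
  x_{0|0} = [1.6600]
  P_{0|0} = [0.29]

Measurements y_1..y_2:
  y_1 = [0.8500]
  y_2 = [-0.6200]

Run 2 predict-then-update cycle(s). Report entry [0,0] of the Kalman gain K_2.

step 1: x^-=[1.6600]  P^-=[0.5600]  H_jac=[3.3200]  S=[6.3525]  K=[0.2927]  nu=[-1.9056]  x^+=[1.1023]  P^+=[0.0159]
step 2: x^-=[1.1023]  P^-=[0.2859]  H_jac=[2.2046]  S=[1.5694]  K=[0.4016]  nu=[-1.8350]  x^+=[0.3654]  P^+=[0.0328]

K[0,0] = 0.4016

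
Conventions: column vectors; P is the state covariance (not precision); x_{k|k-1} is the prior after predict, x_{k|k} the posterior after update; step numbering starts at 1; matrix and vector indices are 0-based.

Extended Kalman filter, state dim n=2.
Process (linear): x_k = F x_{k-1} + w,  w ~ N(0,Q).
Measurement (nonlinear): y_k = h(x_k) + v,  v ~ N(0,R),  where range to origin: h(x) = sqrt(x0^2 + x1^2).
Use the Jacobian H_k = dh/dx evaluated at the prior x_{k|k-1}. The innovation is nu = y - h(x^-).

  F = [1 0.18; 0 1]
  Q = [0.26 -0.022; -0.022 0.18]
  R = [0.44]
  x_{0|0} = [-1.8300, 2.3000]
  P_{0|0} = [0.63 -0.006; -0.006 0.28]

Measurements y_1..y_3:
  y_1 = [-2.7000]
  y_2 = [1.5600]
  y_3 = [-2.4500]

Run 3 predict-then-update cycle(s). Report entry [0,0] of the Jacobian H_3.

step 1: x^-=[-1.4160, 2.3000]  P^-=[0.8969 0.0224; 0.0224 0.4600]  H_jac=[-0.5243 0.8516]  S=[1.0001]  K=[-0.4511; 0.3799]  nu=[-5.4009]  x^+=[1.0204, 0.2480]  P^+=[0.6934 0.1938; 0.1938 0.3156]
step 2: x^-=[1.0650, 0.2480]  P^-=[1.0334 0.2286; 0.2286 0.4956]  H_jac=[0.9739 0.2268]  S=[1.5467]  K=[0.6842; 0.2166]  nu=[0.4665]  x^+=[1.3842, 0.3490]  P^+=[0.3093 -0.0006; -0.0006 0.4231]
step 3: x^-=[1.4470, 0.3490]  P^-=[0.5827 0.0535; 0.0535 0.6031]  H_jac=[0.9721 0.2345]  S=[1.0483]  K=[0.5524; 0.1845]  nu=[-3.9385]  x^+=[-0.7286, -0.3777]  P^+=[0.2629 -0.0533; -0.0533 0.5674]

H_jac[0,0] = 0.9721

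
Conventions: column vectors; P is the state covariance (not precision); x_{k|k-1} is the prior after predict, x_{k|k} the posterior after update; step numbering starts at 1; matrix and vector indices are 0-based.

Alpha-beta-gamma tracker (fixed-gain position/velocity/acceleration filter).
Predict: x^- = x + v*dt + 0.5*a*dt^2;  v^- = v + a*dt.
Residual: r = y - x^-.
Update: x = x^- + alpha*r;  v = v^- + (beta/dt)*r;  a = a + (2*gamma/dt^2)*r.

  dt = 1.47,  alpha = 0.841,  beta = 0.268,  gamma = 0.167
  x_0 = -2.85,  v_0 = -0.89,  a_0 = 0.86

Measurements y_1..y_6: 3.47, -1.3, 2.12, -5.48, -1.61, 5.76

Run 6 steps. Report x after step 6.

x_post = 4.0184

step 1: x_pred=-3.2291  r=6.6991  x^+=2.4048  v^+=1.5955  a^+=1.8954
step 2: x_pred=6.7982  r=-8.0982  x^+=-0.0124  v^+=2.9054  a^+=0.6437
step 3: x_pred=4.9541  r=-2.8341  x^+=2.5706  v^+=3.3350  a^+=0.2057
step 4: x_pred=7.6954  r=-13.1754  x^+=-3.3851  v^+=1.2354  a^+=-1.8308
step 5: x_pred=-3.5472  r=1.9372  x^+=-1.9180  v^+=-1.1027  a^+=-1.5313
step 6: x_pred=-5.1935  r=10.9535  x^+=4.0184  v^+=-1.3568  a^+=0.1617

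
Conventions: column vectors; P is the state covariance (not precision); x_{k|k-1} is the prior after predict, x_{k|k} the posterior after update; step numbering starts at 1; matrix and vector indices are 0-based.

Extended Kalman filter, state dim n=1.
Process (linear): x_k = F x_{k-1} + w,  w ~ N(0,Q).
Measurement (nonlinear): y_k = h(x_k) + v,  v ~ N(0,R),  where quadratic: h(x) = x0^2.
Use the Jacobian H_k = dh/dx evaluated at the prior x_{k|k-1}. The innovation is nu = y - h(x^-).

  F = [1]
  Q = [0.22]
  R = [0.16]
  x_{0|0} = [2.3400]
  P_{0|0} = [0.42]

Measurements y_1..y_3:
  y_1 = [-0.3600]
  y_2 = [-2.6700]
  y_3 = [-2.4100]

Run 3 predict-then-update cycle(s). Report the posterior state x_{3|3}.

x_post = [1.1822]

step 1: x^-=[2.3400]  P^-=[0.6400]  H_jac=[4.6800]  S=[14.1775]  K=[0.2113]  nu=[-5.8356]  x^+=[1.1071]  P^+=[0.0072]
step 2: x^-=[1.1071]  P^-=[0.2272]  H_jac=[2.2143]  S=[1.2741]  K=[0.3949]  nu=[-3.8958]  x^+=[-0.4313]  P^+=[0.0285]
step 3: x^-=[-0.4313]  P^-=[0.2485]  H_jac=[-0.8626]  S=[0.3449]  K=[-0.6215]  nu=[-2.5960]  x^+=[1.1822]  P^+=[0.1153]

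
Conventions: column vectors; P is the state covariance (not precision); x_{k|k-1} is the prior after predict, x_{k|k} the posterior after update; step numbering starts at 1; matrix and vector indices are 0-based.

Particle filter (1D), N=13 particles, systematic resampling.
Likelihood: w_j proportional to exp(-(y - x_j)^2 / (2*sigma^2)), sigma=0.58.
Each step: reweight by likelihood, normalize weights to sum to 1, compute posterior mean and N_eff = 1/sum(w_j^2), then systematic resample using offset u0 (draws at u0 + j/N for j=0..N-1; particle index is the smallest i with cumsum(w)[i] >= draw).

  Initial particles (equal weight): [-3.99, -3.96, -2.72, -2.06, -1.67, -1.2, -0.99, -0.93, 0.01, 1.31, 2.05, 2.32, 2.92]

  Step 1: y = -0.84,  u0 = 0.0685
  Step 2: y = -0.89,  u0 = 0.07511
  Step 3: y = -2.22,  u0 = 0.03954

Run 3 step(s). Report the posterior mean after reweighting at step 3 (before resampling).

post_mean = -1.0653

step 1: w=[0.0000, 0.0000, 0.0015, 0.0304, 0.0999, 0.2293, 0.2689, 0.2747, 0.0950, 0.0003, 0.0000, 0.0000, 0.0000]  mean=-1.0290  Neff=4.5393  idx=[4, 5, 5, 5, 6, 6, 6, 6, 7, 7, 7, 8, 8]
step 2: w=[0.0384, 0.0823, 0.0823, 0.0823, 0.0935, 0.0935, 0.0935, 0.0935, 0.0947, 0.0947, 0.0947, 0.0285, 0.0285]  mean=-0.9940  Neff=11.7333  idx=[1, 2, 3, 4, 5, 5, 6, 7, 8, 9, 9, 10, 12]
step 3: w=[0.1416, 0.1416, 0.1416, 0.0701, 0.0701, 0.0701, 0.0701, 0.0701, 0.0560, 0.0560, 0.0560, 0.0560, 0.0004]  mean=-1.0653  Neff=10.2780  idx=[0, 0, 1, 1, 2, 2, 4, 5, 6, 7, 8, 9, 11]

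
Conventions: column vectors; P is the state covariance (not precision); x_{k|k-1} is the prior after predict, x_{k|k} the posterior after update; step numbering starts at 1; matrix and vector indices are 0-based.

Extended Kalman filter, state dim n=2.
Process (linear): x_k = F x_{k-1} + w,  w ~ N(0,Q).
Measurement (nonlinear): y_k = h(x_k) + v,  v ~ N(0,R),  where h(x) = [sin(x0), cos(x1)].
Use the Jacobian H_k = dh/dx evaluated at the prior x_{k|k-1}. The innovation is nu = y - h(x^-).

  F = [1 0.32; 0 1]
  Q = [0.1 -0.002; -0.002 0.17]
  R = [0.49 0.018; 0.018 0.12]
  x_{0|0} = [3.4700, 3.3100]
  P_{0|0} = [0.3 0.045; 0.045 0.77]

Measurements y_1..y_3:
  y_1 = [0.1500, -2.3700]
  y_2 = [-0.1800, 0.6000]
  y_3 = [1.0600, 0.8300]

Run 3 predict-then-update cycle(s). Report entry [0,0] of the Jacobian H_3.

step 1: x^-=[4.5292, 3.3100]  P^-=[0.5076 0.2894; 0.2894 0.9400]  H_jac=[-0.1822 0.0000; 0.0000 0.1676]  S=[0.5068 0.0092; 0.0092 0.1464]  K=[-0.1887 0.3431; -0.1236 1.0839]  nu=[1.1333, -1.3841]  x^+=[3.8405, 1.6697]  P^+=[0.4736 0.2254; 0.2254 0.7627]
step 2: x^-=[4.3748, 1.6697]  P^-=[0.7959 0.4675; 0.4675 0.9327]  H_jac=[-0.3312 0.0000; 0.0000 -0.9951]  S=[0.5773 0.1721; 0.1721 1.0436]  K=[-0.3405 -0.3896; -0.0033 -0.8888]  nu=[0.7635, 0.6987]  x^+=[3.8425, 1.0461]  P^+=[0.5249 0.0531; 0.0531 0.1072]
step 3: x^-=[4.1773, 1.0461]  P^-=[0.6699 0.0855; 0.0855 0.2772]  H_jac=[-0.5099 0.0000; 0.0000 -0.8655]  S=[0.6642 0.0557; 0.0557 0.3277]  K=[-0.5025 -0.1403; -0.0042 -0.7316]  nu=[1.9202, 0.3291]  x^+=[3.1662, 0.7973]  P^+=[0.4879 0.0299; 0.0299 0.1015]

H_jac[0,0] = -0.5099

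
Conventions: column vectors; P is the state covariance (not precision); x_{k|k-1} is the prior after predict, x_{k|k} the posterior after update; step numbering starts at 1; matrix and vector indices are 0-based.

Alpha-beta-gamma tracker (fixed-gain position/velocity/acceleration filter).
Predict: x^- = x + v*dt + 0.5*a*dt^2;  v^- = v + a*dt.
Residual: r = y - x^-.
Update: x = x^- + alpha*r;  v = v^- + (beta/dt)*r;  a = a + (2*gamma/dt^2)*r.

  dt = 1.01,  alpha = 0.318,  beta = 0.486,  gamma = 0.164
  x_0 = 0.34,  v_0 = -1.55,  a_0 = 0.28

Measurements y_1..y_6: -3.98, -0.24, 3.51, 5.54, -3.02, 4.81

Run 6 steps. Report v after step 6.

step 1: x_pred=-1.0827  r=-2.8973  x^+=-2.0040  v^+=-2.6614  a^+=-0.6516
step 2: x_pred=-5.0243  r=4.7843  x^+=-3.5029  v^+=-1.0173  a^+=0.8868
step 3: x_pred=-4.0781  r=7.5881  x^+=-1.6651  v^+=3.5296  a^+=3.3266
step 4: x_pred=3.5966  r=1.9434  x^+=4.2146  v^+=7.8247  a^+=3.9515
step 5: x_pred=14.1329  r=-17.1529  x^+=8.6783  v^+=3.5619  a^+=-1.5638
step 6: x_pred=11.4782  r=-6.6682  x^+=9.3577  v^+=-1.2262  a^+=-3.7079

v_post = -1.2262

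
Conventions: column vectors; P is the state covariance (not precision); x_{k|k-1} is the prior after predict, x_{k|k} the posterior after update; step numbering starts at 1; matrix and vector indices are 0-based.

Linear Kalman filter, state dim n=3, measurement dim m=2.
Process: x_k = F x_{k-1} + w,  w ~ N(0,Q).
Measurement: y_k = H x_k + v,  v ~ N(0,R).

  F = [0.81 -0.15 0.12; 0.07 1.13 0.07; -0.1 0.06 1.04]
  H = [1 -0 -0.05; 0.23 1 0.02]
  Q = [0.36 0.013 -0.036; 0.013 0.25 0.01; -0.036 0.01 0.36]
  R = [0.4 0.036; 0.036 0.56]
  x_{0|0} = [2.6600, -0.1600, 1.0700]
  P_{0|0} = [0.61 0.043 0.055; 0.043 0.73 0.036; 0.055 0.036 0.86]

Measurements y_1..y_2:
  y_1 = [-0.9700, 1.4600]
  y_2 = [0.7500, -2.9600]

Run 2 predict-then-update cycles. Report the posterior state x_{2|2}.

x_post = [0.4442, -1.2337, 0.3879]

step 1: x^-=[2.3070, 0.0803, 0.8372]  P^-=[0.7880 -0.0219 0.0584; -0.0219 1.2024 0.1592; 0.0584 0.1592 1.2914]  S=[1.1854 0.1865; 0.1865 1.8014]  K=[0.6590 0.0208; -0.1323 0.6801; -0.0229 0.1126]  nu=[-3.2351, 0.8323]  x^+=[0.1923, 1.0743, 1.0050]  P^+=[0.2673 -0.0272 0.0583; -0.0272 0.3819 0.0234; 0.0583 0.0234 1.2690]
step 2: x^-=[0.1153, 1.2977, 1.0905]  P^-=[0.5793 -0.0438 0.1405; -0.0438 0.7452 0.1608; 0.1405 0.1608 1.7277]  S=[0.9696 0.1168; 0.1168 1.3241]  K=[0.5881 0.0178; -0.1220 0.5684; 0.0355 0.1688]  nu=[0.6893, -4.3061]  x^+=[0.4442, -1.2337, 0.3879]  P^+=[0.2411 -0.0264 0.1046; -0.0264 0.3192 0.0380; 0.1046 0.0380 1.6873]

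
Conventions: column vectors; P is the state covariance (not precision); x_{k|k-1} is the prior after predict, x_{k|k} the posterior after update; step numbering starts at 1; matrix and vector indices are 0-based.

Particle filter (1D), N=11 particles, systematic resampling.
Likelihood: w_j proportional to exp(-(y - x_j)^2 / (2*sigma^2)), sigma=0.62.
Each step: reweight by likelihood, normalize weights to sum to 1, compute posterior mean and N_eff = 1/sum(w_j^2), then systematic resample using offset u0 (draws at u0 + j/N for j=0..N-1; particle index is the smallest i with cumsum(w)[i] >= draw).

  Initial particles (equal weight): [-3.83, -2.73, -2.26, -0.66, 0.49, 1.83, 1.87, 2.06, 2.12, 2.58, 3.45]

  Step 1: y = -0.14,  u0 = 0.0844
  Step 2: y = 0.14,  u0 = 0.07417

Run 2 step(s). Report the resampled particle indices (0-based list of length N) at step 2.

resampled_idx = [1, 2, 3, 5, 5, 6, 7, 7, 8, 9, 9]

step 1: w=[0.0000, 0.0001, 0.0022, 0.5337, 0.4527, 0.0049, 0.0040, 0.0014, 0.0010, 0.0001, 0.0000]  mean=-0.1143  Neff=2.0415  idx=[3, 3, 3, 3, 3, 4, 4, 4, 4, 4, 5]
step 2: w=[0.0673, 0.0673, 0.0673, 0.0673, 0.0673, 0.1319, 0.1319, 0.1319, 0.1319, 0.1319, 0.0038]  mean=0.1080  Neff=9.1152  idx=[1, 2, 3, 5, 5, 6, 7, 7, 8, 9, 9]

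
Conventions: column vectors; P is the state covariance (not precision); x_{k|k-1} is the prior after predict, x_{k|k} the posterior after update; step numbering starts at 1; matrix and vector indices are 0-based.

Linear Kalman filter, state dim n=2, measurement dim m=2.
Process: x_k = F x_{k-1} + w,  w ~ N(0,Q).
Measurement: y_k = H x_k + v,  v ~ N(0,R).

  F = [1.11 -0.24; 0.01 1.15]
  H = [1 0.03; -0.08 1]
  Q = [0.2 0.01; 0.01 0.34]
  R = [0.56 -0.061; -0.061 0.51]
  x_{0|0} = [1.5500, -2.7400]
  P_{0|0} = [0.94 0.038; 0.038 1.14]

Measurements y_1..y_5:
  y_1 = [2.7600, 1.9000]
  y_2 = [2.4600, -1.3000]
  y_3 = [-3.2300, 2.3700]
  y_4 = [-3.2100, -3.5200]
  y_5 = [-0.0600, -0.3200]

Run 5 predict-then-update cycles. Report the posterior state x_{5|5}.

x_post = [-0.8648, -0.9741]

step 1: x^-=[2.3781, -3.1355]  P^-=[1.4036 -0.2458; -0.2458 1.8486]  S=[1.9505 -0.3630; -0.3630 2.4069]  K=[0.7080 -0.0420; 0.0482 0.7835]  nu=[0.4760, 5.2257]  x^+=[2.4957, 0.9818]  P^+=[0.4000 -0.0326; -0.0326 0.3940]
step 2: x^-=[2.5346, 1.1540]  P^-=[0.7329 -0.1358; -0.1358 0.8604]  S=[1.2856 -0.2293; -0.2293 1.3968]  K=[0.5585 -0.0475; 0.0265 0.6281]  nu=[-0.1092, -2.2512]  x^+=[2.5806, -0.2629]  P^+=[0.3166 -0.0330; -0.0330 0.3161]
step 3: x^-=[2.9276, -0.2765]  P^-=[0.6259 -0.1157; -0.1157 0.7573]  S=[1.1796 -0.2038; -0.2038 1.2898]  K=[0.5196 -0.0464; 0.0245 0.5982]  nu=[-6.1493, 2.8807]  x^+=[-0.4015, 1.2960]  P^+=[0.2948 -0.0318; -0.0318 0.3010]
step 4: x^-=[-0.7567, 1.4864]  P^-=[0.5975 -0.1103; -0.1103 0.7374]  S=[1.1515 -0.1967; -0.1967 1.2689]  K=[0.5082 -0.0458; 0.0245 0.5919]  nu=[-2.4979, -5.0670]  x^+=[-1.7938, -1.5740]  P^+=[0.2883 -0.0313; -0.0313 0.2979]
step 5: x^-=[-1.6134, -1.8281]  P^-=[0.5891 -0.1089; -0.1089 0.7332]  S=[1.1432 -0.1948; -0.1948 1.2644]  K=[0.5046 -0.0457; 0.0246 0.5906]  nu=[1.6082, 1.3790]  x^+=[-0.8648, -0.9741]  P^+=[0.2863 -0.0312; -0.0312 0.2972]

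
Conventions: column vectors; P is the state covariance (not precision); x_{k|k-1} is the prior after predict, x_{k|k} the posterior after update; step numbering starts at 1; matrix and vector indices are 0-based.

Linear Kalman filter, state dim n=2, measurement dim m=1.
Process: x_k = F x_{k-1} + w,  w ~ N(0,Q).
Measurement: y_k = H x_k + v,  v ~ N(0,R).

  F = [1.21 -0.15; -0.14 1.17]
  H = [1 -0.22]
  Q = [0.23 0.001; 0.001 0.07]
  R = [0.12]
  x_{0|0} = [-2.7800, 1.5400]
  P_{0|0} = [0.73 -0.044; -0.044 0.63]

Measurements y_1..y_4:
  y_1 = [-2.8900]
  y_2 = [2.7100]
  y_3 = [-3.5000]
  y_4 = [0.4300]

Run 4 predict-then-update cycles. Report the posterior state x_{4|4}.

step 1: x^-=[-3.5948, 2.1910]  P^-=[1.3289 -0.2964; -0.2964 0.9611]  S=[1.6259]  K=[0.8575; -0.3124]  nu=[1.1868]  x^+=[-2.5771, 1.8203]  P^+=[0.1335 0.1391; 0.1391 0.8025]
step 2: x^-=[-3.3914, 2.4905]  P^-=[0.3930 0.0373; 0.0373 1.1256]  S=[0.5511]  K=[0.6983; -0.3816]  nu=[6.6493]  x^+=[1.2518, -0.0468]  P^+=[0.1243 0.1842; 0.1842 1.0453]
step 3: x^-=[1.5216, -0.2301]  P^-=[0.3687 0.0611; 0.0611 1.4430]  S=[0.5316]  K=[0.6682; -0.4822]  nu=[-5.0723]  x^+=[-1.8676, 2.2160]  P^+=[0.1313 0.2324; 0.2324 1.3194]
step 4: x^-=[-2.5922, 2.8542]  P^-=[0.3676 0.0811; 0.0811 1.8026]  S=[0.5391]  K=[0.6487; -0.5851]  nu=[3.6501]  x^+=[-0.2244, 0.7183]  P^+=[0.1407 0.2857; 0.2857 1.6180]

x_post = [-0.2244, 0.7183]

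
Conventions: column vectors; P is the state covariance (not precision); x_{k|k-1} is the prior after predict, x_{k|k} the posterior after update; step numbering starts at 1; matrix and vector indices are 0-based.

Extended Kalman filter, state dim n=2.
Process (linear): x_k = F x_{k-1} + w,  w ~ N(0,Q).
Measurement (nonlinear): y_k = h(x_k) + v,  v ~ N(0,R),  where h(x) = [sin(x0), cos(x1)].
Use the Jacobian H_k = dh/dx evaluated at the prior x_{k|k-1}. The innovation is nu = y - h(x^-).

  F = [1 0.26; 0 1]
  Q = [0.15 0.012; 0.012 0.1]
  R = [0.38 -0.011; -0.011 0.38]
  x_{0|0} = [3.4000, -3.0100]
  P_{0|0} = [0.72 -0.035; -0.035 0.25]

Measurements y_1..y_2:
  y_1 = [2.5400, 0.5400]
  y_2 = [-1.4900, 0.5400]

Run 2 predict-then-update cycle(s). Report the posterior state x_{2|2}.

step 1: x^-=[2.6174, -3.0100]  P^-=[0.8687 0.0420; 0.0420 0.3500]  H_jac=[-0.8657 0.0000; 0.0000 0.1312]  S=[1.0311 -0.0158; -0.0158 0.3860]  K=[-0.7296 -0.0155; -0.0335 0.1176]  nu=[2.0395, 1.5314]  x^+=[1.1055, -2.8982]  P^+=[0.3201 0.0162; 0.0162 0.3434]
step 2: x^-=[0.3520, -2.8982]  P^-=[0.5017 0.1175; 0.1175 0.4434]  H_jac=[0.9387 0.0000; 0.0000 0.2410]  S=[0.8220 0.0156; 0.0156 0.4058]  K=[0.5720 0.0478; 0.1292 0.2584]  nu=[-1.8348, 1.5105]  x^+=[-0.6252, -2.7449]  P^+=[0.2310 0.0493; 0.0493 0.4015]

x_post = [-0.6252, -2.7449]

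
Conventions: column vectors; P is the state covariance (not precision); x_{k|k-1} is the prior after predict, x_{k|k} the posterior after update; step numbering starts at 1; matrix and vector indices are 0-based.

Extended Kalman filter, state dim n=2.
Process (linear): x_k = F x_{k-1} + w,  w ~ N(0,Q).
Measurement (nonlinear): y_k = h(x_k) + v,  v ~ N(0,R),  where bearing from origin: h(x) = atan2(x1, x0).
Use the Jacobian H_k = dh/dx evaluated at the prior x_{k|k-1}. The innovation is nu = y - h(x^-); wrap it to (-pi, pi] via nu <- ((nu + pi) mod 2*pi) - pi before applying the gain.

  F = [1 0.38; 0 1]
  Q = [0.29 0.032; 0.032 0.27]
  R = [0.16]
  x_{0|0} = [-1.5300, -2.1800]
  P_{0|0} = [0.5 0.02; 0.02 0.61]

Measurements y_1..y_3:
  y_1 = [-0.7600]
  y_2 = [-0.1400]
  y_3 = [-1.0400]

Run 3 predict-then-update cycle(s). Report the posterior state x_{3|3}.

step 1: x^-=[-2.3584, -2.1800]  P^-=[0.8933 0.2838; 0.2838 0.8800]  H_jac=[0.2114 -0.2287]  S=[0.2185]  K=[0.5671; -0.6464]  nu=[1.6355]  x^+=[-1.4309, -3.2372]  P^+=[0.8230 0.3639; 0.3639 0.7887]
step 2: x^-=[-2.6610, -3.2372]  P^-=[1.5035 0.6956; 0.6956 1.0587]  H_jac=[0.1843 -0.1515]  S=[0.1965]  K=[0.8739; -0.1638]  nu=[2.1188]  x^+=[-0.8094, -3.5843]  P^+=[1.3534 0.7237; 0.7237 1.0534]
step 3: x^-=[-2.1715, -3.5843]  P^-=[2.3455 1.1560; 1.1560 1.3234]  H_jac=[0.2041 -0.1236]  S=[0.2196]  K=[1.5291; 0.3293]  nu=[1.0755]  x^+=[-0.5270, -3.2302]  P^+=[1.8321 1.0455; 1.0455 1.2996]

x_post = [-0.5270, -3.2302]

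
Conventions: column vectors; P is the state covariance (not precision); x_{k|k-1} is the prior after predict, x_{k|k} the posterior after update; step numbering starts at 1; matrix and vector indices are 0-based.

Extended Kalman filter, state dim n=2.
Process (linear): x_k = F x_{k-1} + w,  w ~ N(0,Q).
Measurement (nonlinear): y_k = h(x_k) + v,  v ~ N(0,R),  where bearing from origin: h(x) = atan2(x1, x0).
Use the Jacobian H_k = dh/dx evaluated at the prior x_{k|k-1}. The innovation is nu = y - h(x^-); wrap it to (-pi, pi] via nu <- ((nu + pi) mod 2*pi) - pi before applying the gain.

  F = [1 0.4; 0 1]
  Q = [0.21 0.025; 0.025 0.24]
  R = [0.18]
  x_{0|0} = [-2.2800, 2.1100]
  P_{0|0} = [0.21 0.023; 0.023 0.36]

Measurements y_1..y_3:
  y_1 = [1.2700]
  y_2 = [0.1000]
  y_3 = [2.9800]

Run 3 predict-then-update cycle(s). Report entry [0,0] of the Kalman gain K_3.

K[0,0] = -0.4393

step 1: x^-=[-1.4360, 2.1100]  P^-=[0.4960 0.1920; 0.1920 0.6000]  H_jac=[-0.3239 -0.2204]  S=[0.2886]  K=[-0.7033; -0.6738]  nu=[-0.8984]  x^+=[-0.8042, 2.7153]  P^+=[0.3532 0.0552; 0.0552 0.4690]
step 2: x^-=[0.2819, 2.7153]  P^-=[0.6825 0.2678; 0.2678 0.7090]  H_jac=[-0.3644 0.0378]  S=[0.2642]  K=[-0.9027; -0.2678]  nu=[-1.3673]  x^+=[1.5163, 3.0815]  P^+=[0.4671 0.2040; 0.2040 0.6900]
step 3: x^-=[2.7488, 3.0815]  P^-=[0.9507 0.5050; 0.5050 0.9300]  H_jac=[-0.1807 0.1612]  S=[0.2058]  K=[-0.4393; 0.2851]  nu=[2.1376]  x^+=[1.8098, 3.6909]  P^+=[0.9110 0.5307; 0.5307 0.9133]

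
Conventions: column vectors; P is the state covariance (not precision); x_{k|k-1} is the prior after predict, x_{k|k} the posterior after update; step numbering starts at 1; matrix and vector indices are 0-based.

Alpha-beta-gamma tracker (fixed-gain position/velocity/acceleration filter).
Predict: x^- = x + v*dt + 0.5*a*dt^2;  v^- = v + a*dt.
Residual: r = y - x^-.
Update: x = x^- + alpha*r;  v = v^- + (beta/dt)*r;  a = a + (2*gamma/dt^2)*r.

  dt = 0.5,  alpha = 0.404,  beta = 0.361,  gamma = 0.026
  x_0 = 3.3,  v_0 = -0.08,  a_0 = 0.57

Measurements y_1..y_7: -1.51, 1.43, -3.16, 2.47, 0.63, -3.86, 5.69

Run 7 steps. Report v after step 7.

v_post = 4.4277

step 1: x_pred=3.3312  r=-4.8412  x^+=1.3754  v^+=-3.2904  a^+=-0.4370
step 2: x_pred=-0.3244  r=1.7544  x^+=0.3844  v^+=-2.2422  a^+=-0.0721
step 3: x_pred=-0.7457  r=-2.4143  x^+=-1.7211  v^+=-4.0213  a^+=-0.5742
step 4: x_pred=-3.8035  r=6.2735  x^+=-1.2690  v^+=0.2211  a^+=0.7307
step 5: x_pred=-1.0672  r=1.6972  x^+=-0.3815  v^+=1.8117  a^+=1.0837
step 6: x_pred=0.6598  r=-4.5198  x^+=-1.1662  v^+=-0.9097  a^+=0.1436
step 7: x_pred=-1.6031  r=7.2931  x^+=1.3433  v^+=4.4277  a^+=1.6605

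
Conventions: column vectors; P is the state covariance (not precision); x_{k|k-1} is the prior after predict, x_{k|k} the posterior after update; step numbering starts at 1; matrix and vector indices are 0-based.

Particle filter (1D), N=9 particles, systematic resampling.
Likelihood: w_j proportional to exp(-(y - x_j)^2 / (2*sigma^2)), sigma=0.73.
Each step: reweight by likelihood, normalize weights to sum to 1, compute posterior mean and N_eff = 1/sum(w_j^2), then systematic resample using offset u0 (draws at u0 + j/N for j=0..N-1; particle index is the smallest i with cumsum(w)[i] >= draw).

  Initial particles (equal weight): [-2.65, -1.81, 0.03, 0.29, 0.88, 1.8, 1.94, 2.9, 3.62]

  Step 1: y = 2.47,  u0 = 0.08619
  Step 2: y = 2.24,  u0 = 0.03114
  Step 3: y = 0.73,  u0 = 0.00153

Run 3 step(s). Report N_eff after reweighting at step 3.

N_eff = 6.1201

step 1: w=[0.0000, 0.0000, 0.0014, 0.0043, 0.0350, 0.2464, 0.2885, 0.3157, 0.1086]  mean=2.3440  Neff=3.8961  idx=[5, 5, 6, 6, 6, 7, 7, 7, 8]
step 2: w=[0.1266, 0.1266, 0.1395, 0.1395, 0.1395, 0.1009, 0.1009, 0.1009, 0.0254]  mean=2.2379  Neff=8.2189  idx=[0, 1, 2, 2, 3, 4, 5, 6, 7]
step 3: w=[0.1972, 0.1972, 0.1462, 0.1462, 0.1462, 0.1462, 0.0070, 0.0070, 0.0070]  mean=1.9048  Neff=6.1201  idx=[0, 0, 1, 1, 2, 3, 3, 4, 5]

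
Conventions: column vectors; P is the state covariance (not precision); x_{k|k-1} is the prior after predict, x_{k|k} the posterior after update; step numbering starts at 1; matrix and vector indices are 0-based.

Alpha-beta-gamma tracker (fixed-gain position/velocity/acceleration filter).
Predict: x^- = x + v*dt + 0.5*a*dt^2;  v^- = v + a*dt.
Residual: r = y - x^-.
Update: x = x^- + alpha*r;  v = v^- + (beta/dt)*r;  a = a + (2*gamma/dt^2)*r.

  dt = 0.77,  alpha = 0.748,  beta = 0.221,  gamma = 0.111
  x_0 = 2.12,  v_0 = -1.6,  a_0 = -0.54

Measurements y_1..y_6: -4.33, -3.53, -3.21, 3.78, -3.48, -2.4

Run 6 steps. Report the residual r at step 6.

resid = -2.2888

step 1: x_pred=0.7279  r=-5.0579  x^+=-3.0554  v^+=-3.4675  a^+=-2.4338
step 2: x_pred=-6.4469  r=2.9169  x^+=-4.2651  v^+=-4.5044  a^+=-1.3417
step 3: x_pred=-8.1312  r=4.9212  x^+=-4.4501  v^+=-4.1250  a^+=0.5010
step 4: x_pred=-7.4779  r=11.2579  x^+=0.9430  v^+=-0.5081  a^+=4.7163
step 5: x_pred=1.9499  r=-5.4299  x^+=-2.1117  v^+=1.5650  a^+=2.6831
step 6: x_pred=-0.1112  r=-2.2888  x^+=-1.8232  v^+=2.9741  a^+=1.8262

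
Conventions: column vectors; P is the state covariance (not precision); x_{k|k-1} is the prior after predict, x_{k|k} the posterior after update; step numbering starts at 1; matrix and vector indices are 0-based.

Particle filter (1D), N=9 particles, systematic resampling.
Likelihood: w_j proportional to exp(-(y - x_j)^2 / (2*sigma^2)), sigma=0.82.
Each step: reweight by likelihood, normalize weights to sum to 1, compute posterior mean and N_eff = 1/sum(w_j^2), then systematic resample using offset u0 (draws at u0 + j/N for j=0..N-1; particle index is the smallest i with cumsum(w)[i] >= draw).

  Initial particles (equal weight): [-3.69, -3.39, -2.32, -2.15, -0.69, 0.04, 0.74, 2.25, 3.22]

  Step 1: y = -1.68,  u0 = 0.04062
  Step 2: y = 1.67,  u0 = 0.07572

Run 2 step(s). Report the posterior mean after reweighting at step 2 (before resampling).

step 1: w=[0.0210, 0.0483, 0.3131, 0.3602, 0.2048, 0.0470, 0.0055, 0.0000, 0.0000]  mean=-1.8776  Neff=3.6393  idx=[1, 2, 2, 2, 3, 3, 3, 4, 4]
step 2: w=[0.0000, 0.0002, 0.0002, 0.0002, 0.0006, 0.0006, 0.0006, 0.4987, 0.4987]  mean=-0.6938  Neff=2.0101  idx=[7, 7, 7, 7, 8, 8, 8, 8, 8]

post_mean = -0.6938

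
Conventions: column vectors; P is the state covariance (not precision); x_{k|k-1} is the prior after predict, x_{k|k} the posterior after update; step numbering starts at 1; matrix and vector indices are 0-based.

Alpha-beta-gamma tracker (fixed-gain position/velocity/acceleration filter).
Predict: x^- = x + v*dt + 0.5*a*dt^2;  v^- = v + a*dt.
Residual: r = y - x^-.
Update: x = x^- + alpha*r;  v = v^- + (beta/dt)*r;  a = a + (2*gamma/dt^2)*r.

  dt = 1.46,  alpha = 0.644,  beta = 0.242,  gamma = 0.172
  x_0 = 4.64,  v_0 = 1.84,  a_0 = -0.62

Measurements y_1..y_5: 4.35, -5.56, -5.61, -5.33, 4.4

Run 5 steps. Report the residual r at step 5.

step 1: x_pred=6.6656  r=-2.3156  x^+=5.1744  v^+=0.5510  a^+=-0.9937
step 2: x_pred=4.9197  r=-10.4797  x^+=-1.8292  v^+=-2.6369  a^+=-2.6849
step 3: x_pred=-8.5406  r=2.9306  x^+=-6.6533  v^+=-6.0711  a^+=-2.2120
step 4: x_pred=-17.8746  r=12.5446  x^+=-9.7959  v^+=-7.2213  a^+=-0.1875
step 5: x_pred=-20.5388  r=24.9388  x^+=-4.4782  v^+=-3.3613  a^+=3.8371

resid = 24.9388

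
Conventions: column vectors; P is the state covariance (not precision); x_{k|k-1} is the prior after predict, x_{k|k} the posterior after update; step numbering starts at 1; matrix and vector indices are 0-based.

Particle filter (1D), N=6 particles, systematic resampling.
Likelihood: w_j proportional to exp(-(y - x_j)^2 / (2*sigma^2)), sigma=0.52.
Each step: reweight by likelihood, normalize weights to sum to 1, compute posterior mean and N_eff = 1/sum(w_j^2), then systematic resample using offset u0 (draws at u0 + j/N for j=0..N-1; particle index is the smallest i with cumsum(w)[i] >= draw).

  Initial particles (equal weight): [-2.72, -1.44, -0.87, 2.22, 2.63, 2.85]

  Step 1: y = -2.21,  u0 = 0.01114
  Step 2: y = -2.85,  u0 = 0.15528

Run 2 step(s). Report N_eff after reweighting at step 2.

N_eff = 4.1038

step 1: w=[0.6254, 0.3380, 0.0366, 0.0000, 0.0000, 0.0000]  mean=-2.2197  Neff=1.9734  idx=[0, 0, 0, 0, 1, 1]
step 2: w=[0.2468, 0.2468, 0.2468, 0.2468, 0.0064, 0.0064]  mean=-2.7035  Neff=4.1038  idx=[0, 1, 1, 2, 3, 4]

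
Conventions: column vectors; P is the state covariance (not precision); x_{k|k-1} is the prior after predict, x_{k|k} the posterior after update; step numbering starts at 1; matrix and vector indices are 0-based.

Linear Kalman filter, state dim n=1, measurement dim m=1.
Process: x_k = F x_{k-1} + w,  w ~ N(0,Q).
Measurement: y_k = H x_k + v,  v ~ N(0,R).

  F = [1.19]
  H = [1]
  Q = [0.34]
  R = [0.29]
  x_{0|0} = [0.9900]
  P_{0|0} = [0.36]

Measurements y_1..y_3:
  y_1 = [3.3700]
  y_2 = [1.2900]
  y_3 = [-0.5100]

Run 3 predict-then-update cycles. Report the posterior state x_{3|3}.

x_post = [0.3800]

step 1: x^-=[1.1781]  P^-=[0.8498]  S=[1.1398]  K=[0.7456]  nu=[2.1919]  x^+=[2.8123]  P^+=[0.2162]
step 2: x^-=[3.3467]  P^-=[0.6462]  S=[0.9362]  K=[0.6902]  nu=[-2.0567]  x^+=[1.9271]  P^+=[0.2002]
step 3: x^-=[2.2932]  P^-=[0.6235]  S=[0.9135]  K=[0.6825]  nu=[-2.8032]  x^+=[0.3800]  P^+=[0.1979]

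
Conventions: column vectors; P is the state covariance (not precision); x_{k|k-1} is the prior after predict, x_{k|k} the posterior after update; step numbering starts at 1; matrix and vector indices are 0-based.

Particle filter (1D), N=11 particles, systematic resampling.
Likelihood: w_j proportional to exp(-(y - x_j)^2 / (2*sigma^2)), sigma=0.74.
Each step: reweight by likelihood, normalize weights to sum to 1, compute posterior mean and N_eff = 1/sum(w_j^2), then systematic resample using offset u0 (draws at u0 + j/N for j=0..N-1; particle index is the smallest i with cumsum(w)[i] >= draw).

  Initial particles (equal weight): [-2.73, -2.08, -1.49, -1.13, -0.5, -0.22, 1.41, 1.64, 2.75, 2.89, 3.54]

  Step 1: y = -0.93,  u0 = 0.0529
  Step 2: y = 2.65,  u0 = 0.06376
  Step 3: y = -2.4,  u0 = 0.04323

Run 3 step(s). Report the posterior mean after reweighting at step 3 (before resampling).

post_mean = -0.3644

step 1: w=[0.0146, 0.0842, 0.2115, 0.2715, 0.2379, 0.1777, 0.0019, 0.0007, 0.0000, 0.0000, 0.0000]  mean=-0.9912  Neff=4.6744  idx=[1, 2, 2, 3, 3, 3, 4, 4, 4, 5, 5]
step 2: w=[0.0000, 0.0001, 0.0001, 0.0015, 0.0015, 0.0015, 0.0808, 0.0808, 0.0808, 0.3765, 0.3765]  mean=-0.2922  Neff=3.2999  idx=[6, 7, 8, 9, 9, 9, 9, 10, 10, 10, 10]
step 3: w=[0.1719, 0.1719, 0.1719, 0.0606, 0.0606, 0.0606, 0.0606, 0.0606, 0.0606, 0.0606, 0.0606]  mean=-0.3644  Neff=8.4791  idx=[0, 0, 1, 1, 2, 2, 4, 5, 7, 8, 10]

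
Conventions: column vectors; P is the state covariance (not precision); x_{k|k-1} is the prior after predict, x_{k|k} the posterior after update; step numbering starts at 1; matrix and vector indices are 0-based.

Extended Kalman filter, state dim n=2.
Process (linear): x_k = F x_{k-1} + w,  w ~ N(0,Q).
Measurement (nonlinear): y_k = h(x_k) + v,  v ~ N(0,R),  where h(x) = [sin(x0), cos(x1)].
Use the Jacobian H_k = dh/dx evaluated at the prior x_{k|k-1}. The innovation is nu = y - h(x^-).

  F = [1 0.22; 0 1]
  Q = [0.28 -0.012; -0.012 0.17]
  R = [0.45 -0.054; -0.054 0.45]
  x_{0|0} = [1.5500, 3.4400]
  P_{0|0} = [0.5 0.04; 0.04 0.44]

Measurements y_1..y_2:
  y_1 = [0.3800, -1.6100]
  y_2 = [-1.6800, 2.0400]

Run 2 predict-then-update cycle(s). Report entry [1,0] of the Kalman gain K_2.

K[1,0] = -0.1394

step 1: x^-=[2.3068, 3.4400]  P^-=[0.8189 0.1248; 0.1248 0.6100]  H_jac=[-0.6713 0.0000; 0.0000 0.2940]  S=[0.8191 -0.0786; -0.0786 0.5027]  K=[-0.6743 -0.0325; -0.0691 0.3459]  nu=[-0.3612, -0.6542]  x^+=[2.5716, 3.2386]  P^+=[0.4494 0.0741; 0.0741 0.5422]
step 2: x^-=[3.2841, 3.2386]  P^-=[0.7882 0.1814; 0.1814 0.7122]  H_jac=[-0.9899 0.0000; 0.0000 0.0969]  S=[1.2223 -0.0714; -0.0714 0.4567]  K=[-0.6419 -0.0619; -0.1394 0.1293]  nu=[-1.5380, 3.0353]  x^+=[4.0836, 3.8455]  P^+=[0.2885 0.0704; 0.0704 0.6782]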